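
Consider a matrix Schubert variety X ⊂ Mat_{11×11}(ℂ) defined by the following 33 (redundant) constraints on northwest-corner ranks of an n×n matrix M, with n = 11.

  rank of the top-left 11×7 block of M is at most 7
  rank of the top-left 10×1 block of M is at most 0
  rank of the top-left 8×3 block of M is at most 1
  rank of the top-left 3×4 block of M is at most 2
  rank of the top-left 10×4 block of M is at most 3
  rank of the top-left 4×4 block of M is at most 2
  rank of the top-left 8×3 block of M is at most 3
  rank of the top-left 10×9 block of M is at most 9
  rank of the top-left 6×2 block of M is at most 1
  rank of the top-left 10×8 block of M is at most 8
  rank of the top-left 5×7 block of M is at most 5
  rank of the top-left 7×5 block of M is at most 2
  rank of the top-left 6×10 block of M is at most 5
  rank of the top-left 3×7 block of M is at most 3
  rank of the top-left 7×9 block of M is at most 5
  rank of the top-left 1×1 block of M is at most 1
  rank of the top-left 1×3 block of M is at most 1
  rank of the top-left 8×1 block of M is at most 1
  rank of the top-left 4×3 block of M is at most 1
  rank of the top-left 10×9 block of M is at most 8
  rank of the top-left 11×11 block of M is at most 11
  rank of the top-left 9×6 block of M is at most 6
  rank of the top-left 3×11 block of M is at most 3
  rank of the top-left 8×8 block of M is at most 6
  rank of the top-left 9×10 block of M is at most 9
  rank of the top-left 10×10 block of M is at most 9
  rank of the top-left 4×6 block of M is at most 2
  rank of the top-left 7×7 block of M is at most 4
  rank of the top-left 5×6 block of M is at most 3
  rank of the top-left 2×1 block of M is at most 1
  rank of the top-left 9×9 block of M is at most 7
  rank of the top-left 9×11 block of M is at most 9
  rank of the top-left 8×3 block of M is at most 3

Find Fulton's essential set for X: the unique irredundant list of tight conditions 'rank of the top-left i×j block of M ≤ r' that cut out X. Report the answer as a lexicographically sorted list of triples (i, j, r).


Recovering R(i,j) via the rank-extension bound from the 33 conditions:

  row 1: 0 | 1 | 1 | 1 | 1 | 1 | 1 | 1 | 1 | 1 | 1
  row 2: 0 | 1 | 1 | 2 | 2 | 2 | 2 | 2 | 2 | 2 | 2
  row 3: 0 | 1 | 1 | 2 | 2 | 2 | 3 | 3 | 3 | 3 | 3
  row 4: 0 | 1 | 1 | 2 | 2 | 2 | 3 | 4 | 4 | 4 | 4
  row 5: 0 | 1 | 1 | 2 | 2 | 3 | 4 | 5 | 5 | 5 | 5
  row 6: 0 | 1 | 1 | 2 | 2 | 3 | 4 | 5 | 5 | 5 | 6
  row 7: 0 | 1 | 1 | 2 | 2 | 3 | 4 | 5 | 5 | 6 | 7
  row 8: 0 | 1 | 1 | 2 | 3 | 4 | 5 | 6 | 6 | 7 | 8
  row 9: 0 | 1 | 2 | 3 | 4 | 5 | 6 | 7 | 7 | 8 | 9
  row 10: 0 | 1 | 2 | 3 | 4 | 5 | 6 | 7 | 8 | 9 | 10
  row 11: 1 | 2 | 3 | 4 | 5 | 6 | 7 | 8 | 9 | 10 | 11

hence w(1..11) = (2, 4, 7, 8, 6, 11, 10, 5, 3, 9, 1).

Rothe diagram D(w) (27 cells), 6 SE-corners (essential conditions):

[(4, 6, 2), (6, 10, 5), (7, 5, 2), (7, 9, 5), (8, 3, 1), (10, 1, 0)]


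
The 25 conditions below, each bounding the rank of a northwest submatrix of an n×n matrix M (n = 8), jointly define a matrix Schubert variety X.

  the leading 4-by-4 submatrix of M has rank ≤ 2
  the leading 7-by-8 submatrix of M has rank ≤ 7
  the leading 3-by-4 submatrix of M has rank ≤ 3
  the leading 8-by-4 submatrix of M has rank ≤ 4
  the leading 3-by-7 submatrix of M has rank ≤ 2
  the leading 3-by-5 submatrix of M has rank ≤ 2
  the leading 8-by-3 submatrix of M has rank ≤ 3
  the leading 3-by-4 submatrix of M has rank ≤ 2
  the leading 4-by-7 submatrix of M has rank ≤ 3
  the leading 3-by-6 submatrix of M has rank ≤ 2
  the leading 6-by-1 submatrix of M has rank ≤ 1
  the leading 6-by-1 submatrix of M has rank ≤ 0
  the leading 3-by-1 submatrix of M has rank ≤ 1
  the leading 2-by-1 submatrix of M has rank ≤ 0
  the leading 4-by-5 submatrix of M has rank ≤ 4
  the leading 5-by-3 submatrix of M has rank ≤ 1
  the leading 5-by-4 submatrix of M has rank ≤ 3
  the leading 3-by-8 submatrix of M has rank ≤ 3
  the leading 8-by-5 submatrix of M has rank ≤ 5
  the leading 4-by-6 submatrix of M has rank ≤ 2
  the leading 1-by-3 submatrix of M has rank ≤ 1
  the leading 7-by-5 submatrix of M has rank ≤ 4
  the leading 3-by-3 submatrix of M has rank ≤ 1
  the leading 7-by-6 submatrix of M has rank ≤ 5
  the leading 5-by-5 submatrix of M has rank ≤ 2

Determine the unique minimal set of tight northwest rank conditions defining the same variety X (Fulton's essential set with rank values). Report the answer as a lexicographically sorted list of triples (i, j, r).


The tightest implied rank at each (i,j), from the 25 conditions:

  0 | 1 | 1 | 1 | 1 | 1 | 1 | 1
  0 | 1 | 1 | 2 | 2 | 2 | 2 | 2
  0 | 1 | 1 | 2 | 2 | 2 | 2 | 3
  0 | 1 | 1 | 2 | 2 | 2 | 3 | 4
  0 | 1 | 1 | 2 | 2 | 3 | 4 | 5
  0 | 1 | 2 | 3 | 3 | 4 | 5 | 6
  1 | 2 | 3 | 4 | 4 | 5 | 6 | 7
  1 | 2 | 3 | 4 | 5 | 6 | 7 | 8

reading off 1-entries of Δ²R: w = (2, 4, 8, 7, 6, 3, 1, 5).

ℓ(w)=16; the 5 essential cells (i,j,r):

[(3, 7, 2), (4, 6, 2), (5, 3, 1), (5, 5, 2), (6, 1, 0)]


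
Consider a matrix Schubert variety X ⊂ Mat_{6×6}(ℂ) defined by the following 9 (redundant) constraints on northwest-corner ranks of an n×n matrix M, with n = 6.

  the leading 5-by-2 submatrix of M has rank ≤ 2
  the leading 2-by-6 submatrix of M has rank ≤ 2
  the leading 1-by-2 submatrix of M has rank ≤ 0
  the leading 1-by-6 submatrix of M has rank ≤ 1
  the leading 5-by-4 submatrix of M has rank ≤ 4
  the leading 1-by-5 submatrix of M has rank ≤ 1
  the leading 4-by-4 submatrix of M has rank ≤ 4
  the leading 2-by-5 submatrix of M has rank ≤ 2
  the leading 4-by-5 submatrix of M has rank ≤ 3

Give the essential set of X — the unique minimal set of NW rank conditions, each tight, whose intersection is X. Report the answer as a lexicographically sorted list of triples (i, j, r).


The tightest implied rank at each (i,j), from the 9 conditions:

  0 0 1 1 1 1
  1 1 2 2 2 2
  1 2 3 3 3 3
  1 2 3 3 3 4
  1 2 3 4 4 5
  1 2 3 4 5 6

giving w = (3, 1, 2, 6, 4, 5) via Δ²R.

Fulton essential set (2 of the 4 Rothe cells):

[(1, 2, 0), (4, 5, 3)]


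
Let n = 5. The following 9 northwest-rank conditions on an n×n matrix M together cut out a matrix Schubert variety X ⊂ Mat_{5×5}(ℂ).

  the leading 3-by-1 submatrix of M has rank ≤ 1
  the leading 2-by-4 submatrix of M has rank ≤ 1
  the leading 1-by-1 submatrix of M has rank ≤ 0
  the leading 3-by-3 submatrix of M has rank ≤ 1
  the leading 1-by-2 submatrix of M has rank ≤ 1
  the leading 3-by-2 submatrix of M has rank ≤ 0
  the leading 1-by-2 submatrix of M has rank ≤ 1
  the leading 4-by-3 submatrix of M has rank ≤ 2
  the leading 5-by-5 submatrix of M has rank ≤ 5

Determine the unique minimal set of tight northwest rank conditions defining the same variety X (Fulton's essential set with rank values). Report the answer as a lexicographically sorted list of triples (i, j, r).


Rank table r_w(5×5) implied by the 9 constraints:

  row 1: 0 0 1 1 1
  row 2: 0 0 1 1 2
  row 3: 0 0 1 2 3
  row 4: 1 1 2 3 4
  row 5: 1 2 3 4 5

hence w(1..5) = (3, 5, 4, 1, 2).

2 SE-corners of the 7-cell Rothe diagram give Ess(w):

[(2, 4, 1), (3, 2, 0)]


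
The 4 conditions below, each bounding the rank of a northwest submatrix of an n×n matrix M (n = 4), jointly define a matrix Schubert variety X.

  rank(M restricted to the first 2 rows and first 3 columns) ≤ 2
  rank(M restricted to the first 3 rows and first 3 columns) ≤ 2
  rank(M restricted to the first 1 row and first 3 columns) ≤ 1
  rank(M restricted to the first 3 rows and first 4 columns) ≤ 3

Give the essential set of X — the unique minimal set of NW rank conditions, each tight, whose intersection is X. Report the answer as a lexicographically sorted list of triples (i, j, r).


Recovering R(i,j) via the rank-extension bound from the 4 conditions:

  row 1: 1  1  1  1
  row 2: 1  2  2  2
  row 3: 1  2  2  3
  row 4: 1  2  3  4

hence w(1..4) = (1, 2, 4, 3).

D(w) has 1 cell with 1 SE-corner; essential set:

[(3, 3, 2)]


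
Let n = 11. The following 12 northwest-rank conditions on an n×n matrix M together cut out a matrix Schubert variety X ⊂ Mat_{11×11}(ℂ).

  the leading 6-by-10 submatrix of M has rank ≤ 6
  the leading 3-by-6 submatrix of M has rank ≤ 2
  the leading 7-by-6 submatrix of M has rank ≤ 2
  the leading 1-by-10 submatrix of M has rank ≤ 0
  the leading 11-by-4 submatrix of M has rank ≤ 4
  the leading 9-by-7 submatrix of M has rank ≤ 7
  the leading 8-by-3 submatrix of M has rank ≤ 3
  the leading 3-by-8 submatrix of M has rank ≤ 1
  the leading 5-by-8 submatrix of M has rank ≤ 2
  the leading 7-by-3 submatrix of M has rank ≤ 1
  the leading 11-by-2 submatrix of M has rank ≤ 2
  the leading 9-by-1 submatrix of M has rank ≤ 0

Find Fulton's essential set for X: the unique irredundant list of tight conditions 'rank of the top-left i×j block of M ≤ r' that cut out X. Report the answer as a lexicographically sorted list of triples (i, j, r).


The tightest implied rank at each (i,j), from the 12 conditions:

  row 1: 0, 0, 0, 0, 0, 0, 0, 0, 0, 0, 1
  row 2: 0, 1, 1, 1, 1, 1, 1, 1, 1, 1, 2
  row 3: 0, 1, 1, 1, 1, 1, 1, 1, 2, 2, 3
  row 4: 0, 1, 1, 2, 2, 2, 2, 2, 3, 3, 4
  row 5: 0, 1, 1, 2, 2, 2, 2, 2, 3, 4, 5
  row 6: 0, 1, 1, 2, 2, 2, 3, 3, 4, 5, 6
  row 7: 0, 1, 1, 2, 2, 2, 3, 4, 5, 6, 7
  row 8: 0, 1, 2, 3, 3, 3, 4, 5, 6, 7, 8
  row 9: 0, 1, 2, 3, 4, 4, 5, 6, 7, 8, 9
  row 10: 1, 2, 3, 4, 5, 5, 6, 7, 8, 9, 10
  row 11: 1, 2, 3, 4, 5, 6, 7, 8, 9, 10, 11

the unique w with this rank table is (11, 2, 9, 4, 10, 7, 8, 3, 5, 1, 6).

6 SE-corners of the 36-cell Rothe diagram give Ess(w):

[(1, 10, 0), (3, 8, 1), (5, 8, 2), (7, 3, 1), (7, 6, 2), (9, 1, 0)]


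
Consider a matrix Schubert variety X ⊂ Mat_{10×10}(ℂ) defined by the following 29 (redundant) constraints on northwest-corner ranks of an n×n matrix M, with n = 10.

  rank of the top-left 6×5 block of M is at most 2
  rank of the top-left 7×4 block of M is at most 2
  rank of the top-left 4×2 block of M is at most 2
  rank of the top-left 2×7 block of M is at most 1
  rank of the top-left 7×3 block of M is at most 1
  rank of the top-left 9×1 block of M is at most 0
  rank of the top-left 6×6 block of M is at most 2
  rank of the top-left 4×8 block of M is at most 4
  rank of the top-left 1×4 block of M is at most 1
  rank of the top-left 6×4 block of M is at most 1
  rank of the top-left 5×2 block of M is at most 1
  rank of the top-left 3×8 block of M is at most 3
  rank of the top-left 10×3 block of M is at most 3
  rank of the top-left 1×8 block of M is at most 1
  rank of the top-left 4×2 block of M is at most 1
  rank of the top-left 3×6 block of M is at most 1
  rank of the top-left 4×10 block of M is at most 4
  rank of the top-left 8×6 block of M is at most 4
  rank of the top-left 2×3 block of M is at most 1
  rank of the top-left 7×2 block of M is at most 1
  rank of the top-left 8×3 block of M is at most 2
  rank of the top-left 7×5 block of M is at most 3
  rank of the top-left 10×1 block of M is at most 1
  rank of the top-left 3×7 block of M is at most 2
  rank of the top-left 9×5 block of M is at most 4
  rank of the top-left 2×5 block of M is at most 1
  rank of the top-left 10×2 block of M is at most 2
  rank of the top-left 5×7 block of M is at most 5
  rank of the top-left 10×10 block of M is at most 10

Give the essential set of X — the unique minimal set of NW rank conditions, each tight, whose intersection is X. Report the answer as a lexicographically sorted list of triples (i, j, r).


Propagating the 29 rank bounds to every northwest block:

  row 1: 0, 1, 1, 1, 1, 1, 1, 1, 1, 1
  row 2: 0, 1, 1, 1, 1, 1, 1, 2, 2, 2
  row 3: 0, 1, 1, 1, 1, 1, 2, 3, 3, 3
  row 4: 0, 1, 1, 1, 2, 2, 3, 4, 4, 4
  row 5: 0, 1, 1, 1, 2, 2, 3, 4, 5, 5
  row 6: 0, 1, 1, 1, 2, 2, 3, 4, 5, 6
  row 7: 0, 1, 1, 2, 3, 3, 4, 5, 6, 7
  row 8: 0, 1, 2, 3, 4, 4, 5, 6, 7, 8
  row 9: 0, 1, 2, 3, 4, 5, 6, 7, 8, 9
  row 10: 1, 2, 3, 4, 5, 6, 7, 8, 9, 10

giving w = (2, 8, 7, 5, 9, 10, 4, 3, 6, 1) via Δ²R.

ℓ(w)=27; the 6 essential cells (i,j,r):

[(2, 7, 1), (3, 6, 1), (6, 4, 1), (6, 6, 2), (7, 3, 1), (9, 1, 0)]


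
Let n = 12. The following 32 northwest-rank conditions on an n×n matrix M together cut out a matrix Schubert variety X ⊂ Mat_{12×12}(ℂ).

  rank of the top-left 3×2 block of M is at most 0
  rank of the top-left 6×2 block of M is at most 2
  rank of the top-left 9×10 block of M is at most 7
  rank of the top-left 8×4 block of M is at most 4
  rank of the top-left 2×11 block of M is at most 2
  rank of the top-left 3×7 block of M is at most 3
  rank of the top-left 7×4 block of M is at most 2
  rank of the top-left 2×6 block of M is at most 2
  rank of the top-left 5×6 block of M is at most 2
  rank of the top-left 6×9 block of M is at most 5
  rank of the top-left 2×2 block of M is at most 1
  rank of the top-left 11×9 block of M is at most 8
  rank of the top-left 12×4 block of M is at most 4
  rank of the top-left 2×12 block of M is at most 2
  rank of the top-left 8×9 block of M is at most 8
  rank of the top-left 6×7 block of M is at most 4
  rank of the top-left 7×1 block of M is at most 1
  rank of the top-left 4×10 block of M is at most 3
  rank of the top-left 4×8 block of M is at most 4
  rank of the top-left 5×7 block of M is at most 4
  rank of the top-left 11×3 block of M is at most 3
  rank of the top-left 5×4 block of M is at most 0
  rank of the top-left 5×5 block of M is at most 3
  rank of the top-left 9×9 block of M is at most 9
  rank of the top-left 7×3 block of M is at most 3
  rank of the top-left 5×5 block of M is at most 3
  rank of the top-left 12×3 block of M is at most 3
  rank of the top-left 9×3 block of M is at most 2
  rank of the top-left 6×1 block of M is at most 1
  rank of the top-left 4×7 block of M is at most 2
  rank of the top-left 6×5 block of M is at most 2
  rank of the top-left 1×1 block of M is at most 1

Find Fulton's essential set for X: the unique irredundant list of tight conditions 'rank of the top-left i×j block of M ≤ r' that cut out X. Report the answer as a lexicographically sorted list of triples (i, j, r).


Recovering R(i,j) via the rank-extension bound from the 32 conditions:

  row 1: 0 0 0 0 1 1 1 1 1 1 1 1
  row 2: 0 0 0 0 1 2 2 2 2 2 2 2
  row 3: 0 0 0 0 1 2 2 3 3 3 3 3
  row 4: 0 0 0 0 1 2 2 3 3 3 4 4
  row 5: 0 0 0 0 1 2 3 4 4 4 5 5
  row 6: 1 1 1 1 2 3 4 5 5 5 6 6
  row 7: 1 2 2 2 3 4 5 6 6 6 7 7
  row 8: 1 2 2 3 4 5 6 7 7 7 8 8
  row 9: 1 2 2 3 4 5 6 7 7 7 8 9
  row 10: 1 2 3 4 5 6 7 8 8 8 9 10
  row 11: 1 2 3 4 5 6 7 8 8 9 10 11
  row 12: 1 2 3 4 5 6 7 8 9 10 11 12

the unique w with this rank table is (5, 6, 8, 11, 7, 1, 2, 4, 12, 3, 10, 9).

D(w) has 29 cells with 6 SE-corners; essential set:

[(4, 7, 2), (4, 10, 3), (5, 4, 0), (9, 3, 2), (9, 10, 7), (11, 9, 8)]


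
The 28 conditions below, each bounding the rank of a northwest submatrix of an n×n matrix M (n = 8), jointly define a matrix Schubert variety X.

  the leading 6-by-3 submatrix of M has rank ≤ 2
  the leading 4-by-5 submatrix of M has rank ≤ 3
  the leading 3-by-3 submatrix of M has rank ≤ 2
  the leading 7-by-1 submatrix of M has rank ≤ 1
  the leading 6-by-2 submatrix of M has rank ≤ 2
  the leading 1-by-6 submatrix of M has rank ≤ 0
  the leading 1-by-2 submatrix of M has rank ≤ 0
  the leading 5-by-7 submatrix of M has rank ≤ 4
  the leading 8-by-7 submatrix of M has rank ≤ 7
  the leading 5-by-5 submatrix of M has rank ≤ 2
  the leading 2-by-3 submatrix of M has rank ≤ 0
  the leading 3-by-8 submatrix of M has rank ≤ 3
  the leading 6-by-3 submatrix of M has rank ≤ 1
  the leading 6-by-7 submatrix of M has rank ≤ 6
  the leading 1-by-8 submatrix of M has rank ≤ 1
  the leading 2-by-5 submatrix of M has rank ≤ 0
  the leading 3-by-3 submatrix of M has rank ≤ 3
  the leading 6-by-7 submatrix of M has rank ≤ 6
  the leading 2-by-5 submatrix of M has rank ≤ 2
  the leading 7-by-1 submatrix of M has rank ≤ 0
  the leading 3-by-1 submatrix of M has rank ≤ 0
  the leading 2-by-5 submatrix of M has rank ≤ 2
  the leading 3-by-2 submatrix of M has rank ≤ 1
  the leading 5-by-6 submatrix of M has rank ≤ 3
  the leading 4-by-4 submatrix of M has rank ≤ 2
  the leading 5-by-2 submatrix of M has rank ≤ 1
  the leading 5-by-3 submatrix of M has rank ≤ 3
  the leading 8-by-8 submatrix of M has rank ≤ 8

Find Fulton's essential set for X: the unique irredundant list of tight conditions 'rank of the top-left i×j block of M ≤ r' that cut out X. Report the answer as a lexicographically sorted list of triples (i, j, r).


Computing R[i][j] = min implied NW-rank bound (n=8, 28 conditions):

  0, 0, 0, 0, 0, 0, 1, 1
  0, 0, 0, 0, 0, 1, 2, 2
  0, 1, 1, 1, 1, 2, 3, 3
  0, 1, 1, 2, 2, 3, 4, 4
  0, 1, 1, 2, 2, 3, 4, 5
  0, 1, 1, 2, 3, 4, 5, 6
  0, 1, 2, 3, 4, 5, 6, 7
  1, 2, 3, 4, 5, 6, 7, 8

the unique w with this rank table is (7, 6, 2, 4, 8, 5, 3, 1).

Fulton essential set (5 of the 20 Rothe cells):

[(1, 6, 0), (2, 5, 0), (5, 5, 2), (6, 3, 1), (7, 1, 0)]


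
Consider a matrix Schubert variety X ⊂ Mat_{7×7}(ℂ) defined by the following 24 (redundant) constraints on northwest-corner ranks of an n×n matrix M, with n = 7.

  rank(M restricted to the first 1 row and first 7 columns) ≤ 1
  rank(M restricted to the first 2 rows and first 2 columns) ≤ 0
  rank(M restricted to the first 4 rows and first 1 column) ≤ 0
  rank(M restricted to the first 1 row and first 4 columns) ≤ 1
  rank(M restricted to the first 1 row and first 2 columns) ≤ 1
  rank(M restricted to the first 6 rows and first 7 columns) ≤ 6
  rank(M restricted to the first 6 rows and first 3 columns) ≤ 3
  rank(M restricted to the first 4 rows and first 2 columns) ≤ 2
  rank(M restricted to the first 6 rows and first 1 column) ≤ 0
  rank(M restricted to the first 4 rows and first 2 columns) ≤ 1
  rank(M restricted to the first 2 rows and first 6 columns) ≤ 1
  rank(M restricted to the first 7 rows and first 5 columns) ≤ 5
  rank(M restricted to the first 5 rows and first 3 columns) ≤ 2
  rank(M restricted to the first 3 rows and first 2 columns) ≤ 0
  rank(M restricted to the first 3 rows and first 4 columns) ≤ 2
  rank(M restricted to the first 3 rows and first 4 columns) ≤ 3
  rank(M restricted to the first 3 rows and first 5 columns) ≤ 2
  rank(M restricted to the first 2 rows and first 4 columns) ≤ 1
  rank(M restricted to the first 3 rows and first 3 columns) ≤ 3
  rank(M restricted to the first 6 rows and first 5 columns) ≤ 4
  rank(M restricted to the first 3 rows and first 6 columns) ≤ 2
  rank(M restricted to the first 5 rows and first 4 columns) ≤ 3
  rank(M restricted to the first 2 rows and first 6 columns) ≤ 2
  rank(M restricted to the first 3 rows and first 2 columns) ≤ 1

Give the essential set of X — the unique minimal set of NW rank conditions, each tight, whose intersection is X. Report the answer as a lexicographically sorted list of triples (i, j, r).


Rank table r_w(7×7) implied by the 24 constraints:

  R[1]: 0 | 0 | 1 | 1 | 1 | 1 | 1
  R[2]: 0 | 0 | 1 | 1 | 1 | 1 | 2
  R[3]: 0 | 0 | 1 | 2 | 2 | 2 | 3
  R[4]: 0 | 1 | 2 | 3 | 3 | 3 | 4
  R[5]: 0 | 1 | 2 | 3 | 4 | 4 | 5
  R[6]: 0 | 1 | 2 | 3 | 4 | 5 | 6
  R[7]: 1 | 2 | 3 | 4 | 5 | 6 | 7

giving w = (3, 7, 4, 2, 5, 6, 1) via Δ²R.

ℓ(w)=12; the 3 essential cells (i,j,r):

[(2, 6, 1), (3, 2, 0), (6, 1, 0)]


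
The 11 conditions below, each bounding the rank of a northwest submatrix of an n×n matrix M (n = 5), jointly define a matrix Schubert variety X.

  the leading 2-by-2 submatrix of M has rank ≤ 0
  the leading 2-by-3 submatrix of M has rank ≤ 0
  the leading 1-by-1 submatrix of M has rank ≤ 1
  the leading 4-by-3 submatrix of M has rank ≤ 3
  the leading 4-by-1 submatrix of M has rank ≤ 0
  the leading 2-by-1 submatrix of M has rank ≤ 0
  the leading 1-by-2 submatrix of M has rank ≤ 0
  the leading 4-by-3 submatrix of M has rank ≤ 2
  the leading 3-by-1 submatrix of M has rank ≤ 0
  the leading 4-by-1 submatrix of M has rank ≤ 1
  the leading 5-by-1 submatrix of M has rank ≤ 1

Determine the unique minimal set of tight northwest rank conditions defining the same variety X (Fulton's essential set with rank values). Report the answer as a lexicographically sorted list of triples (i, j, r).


Recovering R(i,j) via the rank-extension bound from the 11 conditions:

  row 1: 0 0 0 1 1
  row 2: 0 0 0 1 2
  row 3: 0 1 1 2 3
  row 4: 0 1 2 3 4
  row 5: 1 2 3 4 5

second differences of R give the permutation w = (4, 5, 2, 3, 1).

2 SE-corners of the 8-cell Rothe diagram give Ess(w):

[(2, 3, 0), (4, 1, 0)]


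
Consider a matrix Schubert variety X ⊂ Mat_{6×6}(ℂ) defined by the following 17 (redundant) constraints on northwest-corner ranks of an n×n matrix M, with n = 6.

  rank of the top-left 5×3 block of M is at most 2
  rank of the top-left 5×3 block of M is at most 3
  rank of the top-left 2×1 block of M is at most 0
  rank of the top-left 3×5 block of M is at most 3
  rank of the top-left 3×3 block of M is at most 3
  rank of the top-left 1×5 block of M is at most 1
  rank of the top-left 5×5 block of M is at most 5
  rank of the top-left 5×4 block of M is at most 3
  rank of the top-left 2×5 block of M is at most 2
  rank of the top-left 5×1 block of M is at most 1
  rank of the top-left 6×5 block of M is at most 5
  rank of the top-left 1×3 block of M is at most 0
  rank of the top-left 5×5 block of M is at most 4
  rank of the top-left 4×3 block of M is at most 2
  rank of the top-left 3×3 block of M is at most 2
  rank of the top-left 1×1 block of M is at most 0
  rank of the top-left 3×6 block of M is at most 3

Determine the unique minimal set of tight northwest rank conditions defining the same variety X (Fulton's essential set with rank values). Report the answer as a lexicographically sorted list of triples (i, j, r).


Rank table r_w(6×6) implied by the 17 constraints:

  row 1: 0 | 0 | 0 | 1 | 1 | 1
  row 2: 0 | 1 | 1 | 2 | 2 | 2
  row 3: 1 | 2 | 2 | 3 | 3 | 3
  row 4: 1 | 2 | 2 | 3 | 4 | 4
  row 5: 1 | 2 | 2 | 3 | 4 | 5
  row 6: 1 | 2 | 3 | 4 | 5 | 6

giving w = (4, 2, 1, 5, 6, 3) via Δ²R.

3 SE-corners of the 6-cell Rothe diagram give Ess(w):

[(1, 3, 0), (2, 1, 0), (5, 3, 2)]


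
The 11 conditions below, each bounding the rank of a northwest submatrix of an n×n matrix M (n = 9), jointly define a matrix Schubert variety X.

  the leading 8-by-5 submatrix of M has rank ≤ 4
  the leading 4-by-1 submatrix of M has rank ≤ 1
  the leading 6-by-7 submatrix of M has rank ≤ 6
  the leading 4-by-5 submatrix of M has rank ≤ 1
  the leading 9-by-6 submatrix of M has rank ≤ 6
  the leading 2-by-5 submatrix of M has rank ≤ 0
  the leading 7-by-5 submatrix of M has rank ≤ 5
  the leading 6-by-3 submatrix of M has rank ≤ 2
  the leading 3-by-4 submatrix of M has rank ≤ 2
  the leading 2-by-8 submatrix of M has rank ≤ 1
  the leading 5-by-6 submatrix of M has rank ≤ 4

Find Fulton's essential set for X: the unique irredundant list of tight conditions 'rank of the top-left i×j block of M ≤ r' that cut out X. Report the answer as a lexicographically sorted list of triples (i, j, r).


Reconstructing r_w from the 11 given conditions:

  row 1: 0  0  0  0  0  1  1  1  1
  row 2: 0  0  0  0  0  1  1  1  2
  row 3: 1  1  1  1  1  2  2  2  3
  row 4: 1  1  1  1  1  2  3  3  4
  row 5: 1  2  2  2  2  3  4  4  5
  row 6: 1  2  2  3  3  4  5  5  6
  row 7: 1  2  3  4  4  5  6  6  7
  row 8: 1  2  3  4  4  5  6  7  8
  row 9: 1  2  3  4  5  6  7  8  9

hence w(1..9) = (6, 9, 1, 7, 2, 4, 3, 8, 5).

Fulton essential set (5 of the 18 Rothe cells):

[(2, 5, 0), (2, 8, 1), (4, 5, 1), (6, 3, 2), (8, 5, 4)]


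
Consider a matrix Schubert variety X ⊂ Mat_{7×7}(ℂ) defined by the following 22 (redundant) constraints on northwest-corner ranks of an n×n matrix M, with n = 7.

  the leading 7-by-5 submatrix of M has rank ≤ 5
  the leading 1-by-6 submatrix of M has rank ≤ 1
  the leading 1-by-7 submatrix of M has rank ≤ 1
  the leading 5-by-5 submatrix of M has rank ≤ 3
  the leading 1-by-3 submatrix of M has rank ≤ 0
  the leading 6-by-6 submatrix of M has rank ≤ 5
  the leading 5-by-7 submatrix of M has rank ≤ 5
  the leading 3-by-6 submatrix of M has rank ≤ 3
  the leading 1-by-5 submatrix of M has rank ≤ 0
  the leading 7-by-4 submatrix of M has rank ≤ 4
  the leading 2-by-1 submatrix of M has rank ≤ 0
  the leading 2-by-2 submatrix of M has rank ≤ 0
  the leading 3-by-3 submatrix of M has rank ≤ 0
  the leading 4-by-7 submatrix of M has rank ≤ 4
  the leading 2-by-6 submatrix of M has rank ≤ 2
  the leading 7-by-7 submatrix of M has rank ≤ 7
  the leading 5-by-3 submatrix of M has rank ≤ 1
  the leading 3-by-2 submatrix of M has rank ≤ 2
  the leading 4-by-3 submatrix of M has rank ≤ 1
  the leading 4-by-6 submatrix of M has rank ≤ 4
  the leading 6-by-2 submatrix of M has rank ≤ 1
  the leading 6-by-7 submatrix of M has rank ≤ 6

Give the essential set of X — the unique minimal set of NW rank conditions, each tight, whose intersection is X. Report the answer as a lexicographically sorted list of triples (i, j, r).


Reconstructing r_w from the 22 given conditions:

  i=1: 0 | 0 | 0 | 0 | 0 | 1 | 1
  i=2: 0 | 0 | 0 | 1 | 1 | 2 | 2
  i=3: 0 | 0 | 0 | 1 | 2 | 3 | 3
  i=4: 1 | 1 | 1 | 2 | 3 | 4 | 4
  i=5: 1 | 1 | 1 | 2 | 3 | 4 | 5
  i=6: 1 | 1 | 2 | 3 | 4 | 5 | 6
  i=7: 1 | 2 | 3 | 4 | 5 | 6 | 7

giving w = (6, 4, 5, 1, 7, 3, 2) via Δ²R.

D(w) has 14 cells with 4 SE-corners; essential set:

[(1, 5, 0), (3, 3, 0), (5, 3, 1), (6, 2, 1)]


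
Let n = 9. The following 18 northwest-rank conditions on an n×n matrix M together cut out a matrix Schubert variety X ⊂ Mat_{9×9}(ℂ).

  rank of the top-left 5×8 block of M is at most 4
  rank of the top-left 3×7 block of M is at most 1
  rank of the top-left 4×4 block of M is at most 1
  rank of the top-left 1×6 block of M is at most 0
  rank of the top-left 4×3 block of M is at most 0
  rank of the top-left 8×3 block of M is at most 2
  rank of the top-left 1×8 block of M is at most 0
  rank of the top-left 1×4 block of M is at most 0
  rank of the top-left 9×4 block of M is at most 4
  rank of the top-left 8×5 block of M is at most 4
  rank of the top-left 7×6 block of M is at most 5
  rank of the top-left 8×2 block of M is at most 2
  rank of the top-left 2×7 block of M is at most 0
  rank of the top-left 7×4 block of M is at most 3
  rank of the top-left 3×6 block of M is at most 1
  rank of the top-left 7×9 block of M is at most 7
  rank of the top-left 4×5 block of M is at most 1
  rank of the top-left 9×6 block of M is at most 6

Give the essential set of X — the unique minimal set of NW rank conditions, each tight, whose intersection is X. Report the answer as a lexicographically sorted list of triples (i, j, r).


Propagating the 18 rank bounds to every northwest block:

  row 1: 0 | 0 | 0 | 0 | 0 | 0 | 0 | 0 | 1
  row 2: 0 | 0 | 0 | 0 | 0 | 0 | 0 | 1 | 2
  row 3: 0 | 0 | 0 | 1 | 1 | 1 | 1 | 2 | 3
  row 4: 0 | 0 | 0 | 1 | 1 | 2 | 2 | 3 | 4
  row 5: 1 | 1 | 1 | 2 | 2 | 3 | 3 | 4 | 5
  row 6: 1 | 2 | 2 | 3 | 3 | 4 | 4 | 5 | 6
  row 7: 1 | 2 | 2 | 3 | 4 | 5 | 5 | 6 | 7
  row 8: 1 | 2 | 2 | 3 | 4 | 5 | 6 | 7 | 8
  row 9: 1 | 2 | 3 | 4 | 5 | 6 | 7 | 8 | 9

hence w(1..9) = (9, 8, 4, 6, 1, 2, 5, 7, 3).

ℓ(w)=24; the 5 essential cells (i,j,r):

[(1, 8, 0), (2, 7, 0), (4, 3, 0), (4, 5, 1), (8, 3, 2)]


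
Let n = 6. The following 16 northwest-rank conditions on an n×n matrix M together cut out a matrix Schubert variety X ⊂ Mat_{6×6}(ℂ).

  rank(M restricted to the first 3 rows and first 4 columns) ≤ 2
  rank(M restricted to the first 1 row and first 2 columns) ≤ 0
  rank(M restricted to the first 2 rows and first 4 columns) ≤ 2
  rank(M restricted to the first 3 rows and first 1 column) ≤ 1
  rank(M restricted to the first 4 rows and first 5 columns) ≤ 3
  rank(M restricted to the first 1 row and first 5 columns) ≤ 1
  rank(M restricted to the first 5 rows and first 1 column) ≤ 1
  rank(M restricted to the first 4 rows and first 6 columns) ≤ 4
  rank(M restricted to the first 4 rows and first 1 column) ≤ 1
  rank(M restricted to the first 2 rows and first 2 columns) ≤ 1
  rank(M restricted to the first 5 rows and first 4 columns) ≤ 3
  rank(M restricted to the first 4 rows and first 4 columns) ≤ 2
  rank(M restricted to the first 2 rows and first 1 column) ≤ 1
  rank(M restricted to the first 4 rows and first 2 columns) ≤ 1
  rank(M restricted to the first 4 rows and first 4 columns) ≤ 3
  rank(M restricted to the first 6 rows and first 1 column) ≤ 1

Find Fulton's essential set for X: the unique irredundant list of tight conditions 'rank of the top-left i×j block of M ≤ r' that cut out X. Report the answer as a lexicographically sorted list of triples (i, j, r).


The tightest implied rank at each (i,j), from the 16 conditions:

  i=1: 0 | 0 | 1 | 1 | 1 | 1
  i=2: 1 | 1 | 2 | 2 | 2 | 2
  i=3: 1 | 1 | 2 | 2 | 3 | 3
  i=4: 1 | 1 | 2 | 2 | 3 | 4
  i=5: 1 | 2 | 3 | 3 | 4 | 5
  i=6: 1 | 2 | 3 | 4 | 5 | 6

so w = (3, 1, 5, 6, 2, 4).

D(w) has 6 cells with 3 SE-corners; essential set:

[(1, 2, 0), (4, 2, 1), (4, 4, 2)]


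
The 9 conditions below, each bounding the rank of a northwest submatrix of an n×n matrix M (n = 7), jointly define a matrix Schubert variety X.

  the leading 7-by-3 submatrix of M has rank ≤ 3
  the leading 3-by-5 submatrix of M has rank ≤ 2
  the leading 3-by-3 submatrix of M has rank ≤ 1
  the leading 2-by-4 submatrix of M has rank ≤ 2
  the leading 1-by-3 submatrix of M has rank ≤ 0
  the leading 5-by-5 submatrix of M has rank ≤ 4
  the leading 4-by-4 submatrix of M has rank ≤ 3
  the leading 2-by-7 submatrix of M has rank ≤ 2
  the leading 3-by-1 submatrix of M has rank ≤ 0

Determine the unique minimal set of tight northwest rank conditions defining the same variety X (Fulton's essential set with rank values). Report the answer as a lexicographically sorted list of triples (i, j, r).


Computing R[i][j] = min implied NW-rank bound (n=7, 9 conditions):

  0, 0, 0, 1, 1, 1, 1
  0, 1, 1, 2, 2, 2, 2
  0, 1, 1, 2, 2, 3, 3
  1, 2, 2, 3, 3, 4, 4
  1, 2, 3, 4, 4, 5, 5
  1, 2, 3, 4, 5, 6, 6
  1, 2, 3, 4, 5, 6, 7

so w = (4, 2, 6, 1, 3, 5, 7).

D(w) has 7 cells with 4 SE-corners; essential set:

[(1, 3, 0), (3, 1, 0), (3, 3, 1), (3, 5, 2)]


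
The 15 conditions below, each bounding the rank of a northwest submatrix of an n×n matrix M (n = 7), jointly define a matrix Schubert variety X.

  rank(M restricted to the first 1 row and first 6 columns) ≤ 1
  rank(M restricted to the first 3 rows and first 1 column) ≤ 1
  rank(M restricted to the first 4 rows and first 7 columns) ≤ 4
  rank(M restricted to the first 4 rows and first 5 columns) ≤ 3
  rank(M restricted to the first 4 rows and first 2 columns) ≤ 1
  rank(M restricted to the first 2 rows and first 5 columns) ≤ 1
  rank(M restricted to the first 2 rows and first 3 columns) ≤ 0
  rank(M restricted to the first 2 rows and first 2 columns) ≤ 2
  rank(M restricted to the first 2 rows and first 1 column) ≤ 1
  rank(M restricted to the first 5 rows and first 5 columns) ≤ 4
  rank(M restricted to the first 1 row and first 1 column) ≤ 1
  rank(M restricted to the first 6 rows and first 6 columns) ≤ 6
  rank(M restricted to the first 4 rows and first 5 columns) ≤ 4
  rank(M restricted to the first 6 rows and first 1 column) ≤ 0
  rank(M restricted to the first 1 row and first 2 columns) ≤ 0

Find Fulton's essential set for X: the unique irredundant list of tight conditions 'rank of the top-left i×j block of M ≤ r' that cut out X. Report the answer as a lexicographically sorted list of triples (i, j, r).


Recovering R(i,j) via the rank-extension bound from the 15 conditions:

  0 | 0 | 0 | 1 | 1 | 1 | 1
  0 | 0 | 0 | 1 | 1 | 2 | 2
  0 | 1 | 1 | 2 | 2 | 3 | 3
  0 | 1 | 2 | 3 | 3 | 4 | 4
  0 | 1 | 2 | 3 | 4 | 5 | 5
  0 | 1 | 2 | 3 | 4 | 5 | 6
  1 | 2 | 3 | 4 | 5 | 6 | 7

hence w(1..7) = (4, 6, 2, 3, 5, 7, 1).

|D(w)|=11, |Ess(w)|=3:

[(2, 3, 0), (2, 5, 1), (6, 1, 0)]


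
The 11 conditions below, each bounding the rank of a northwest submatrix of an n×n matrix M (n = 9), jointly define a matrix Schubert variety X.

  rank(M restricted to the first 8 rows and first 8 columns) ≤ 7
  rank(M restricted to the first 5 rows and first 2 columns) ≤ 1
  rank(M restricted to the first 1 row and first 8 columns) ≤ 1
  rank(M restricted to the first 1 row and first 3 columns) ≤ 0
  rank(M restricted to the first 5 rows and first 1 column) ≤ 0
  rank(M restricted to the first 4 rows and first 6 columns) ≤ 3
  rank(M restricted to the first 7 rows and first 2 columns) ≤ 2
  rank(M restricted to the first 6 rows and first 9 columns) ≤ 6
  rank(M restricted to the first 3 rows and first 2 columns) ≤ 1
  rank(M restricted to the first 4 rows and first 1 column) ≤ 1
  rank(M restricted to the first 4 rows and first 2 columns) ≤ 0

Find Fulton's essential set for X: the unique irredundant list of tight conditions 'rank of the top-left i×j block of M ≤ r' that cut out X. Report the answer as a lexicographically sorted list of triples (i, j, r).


Recovering R(i,j) via the rank-extension bound from the 11 conditions:

  i=1: 0  0  0  1  1  1  1  1  1
  i=2: 0  0  1  2  2  2  2  2  2
  i=3: 0  0  1  2  3  3  3  3  3
  i=4: 0  0  1  2  3  3  4  4  4
  i=5: 0  1  2  3  4  4  5  5  5
  i=6: 1  2  3  4  5  5  6  6  6
  i=7: 1  2  3  4  5  6  7  7  7
  i=8: 1  2  3  4  5  6  7  7  8
  i=9: 1  2  3  4  5  6  7  8  9

the unique w with this rank table is (4, 3, 5, 7, 2, 1, 6, 9, 8).

ℓ(w)=12; the 5 essential cells (i,j,r):

[(1, 3, 0), (4, 2, 0), (4, 6, 3), (5, 1, 0), (8, 8, 7)]


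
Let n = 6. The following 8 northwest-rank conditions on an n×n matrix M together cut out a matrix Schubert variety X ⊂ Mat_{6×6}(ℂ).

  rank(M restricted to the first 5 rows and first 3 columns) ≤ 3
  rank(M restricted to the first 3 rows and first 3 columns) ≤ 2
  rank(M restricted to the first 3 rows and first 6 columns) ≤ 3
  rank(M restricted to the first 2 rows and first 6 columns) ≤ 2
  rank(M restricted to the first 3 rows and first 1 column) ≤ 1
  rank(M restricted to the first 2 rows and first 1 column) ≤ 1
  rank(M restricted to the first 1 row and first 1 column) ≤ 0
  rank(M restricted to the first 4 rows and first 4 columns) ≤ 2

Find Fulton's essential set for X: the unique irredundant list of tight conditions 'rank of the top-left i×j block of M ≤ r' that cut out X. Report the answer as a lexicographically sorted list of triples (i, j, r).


Computing R[i][j] = min implied NW-rank bound (n=6, 8 conditions):

  R[1]: 0 | 1 | 1 | 1 | 1 | 1
  R[2]: 1 | 2 | 2 | 2 | 2 | 2
  R[3]: 1 | 2 | 2 | 2 | 3 | 3
  R[4]: 1 | 2 | 2 | 2 | 3 | 4
  R[5]: 1 | 2 | 3 | 3 | 4 | 5
  R[6]: 1 | 2 | 3 | 4 | 5 | 6

so w = (2, 1, 5, 6, 3, 4).

ℓ(w)=5; the 2 essential cells (i,j,r):

[(1, 1, 0), (4, 4, 2)]


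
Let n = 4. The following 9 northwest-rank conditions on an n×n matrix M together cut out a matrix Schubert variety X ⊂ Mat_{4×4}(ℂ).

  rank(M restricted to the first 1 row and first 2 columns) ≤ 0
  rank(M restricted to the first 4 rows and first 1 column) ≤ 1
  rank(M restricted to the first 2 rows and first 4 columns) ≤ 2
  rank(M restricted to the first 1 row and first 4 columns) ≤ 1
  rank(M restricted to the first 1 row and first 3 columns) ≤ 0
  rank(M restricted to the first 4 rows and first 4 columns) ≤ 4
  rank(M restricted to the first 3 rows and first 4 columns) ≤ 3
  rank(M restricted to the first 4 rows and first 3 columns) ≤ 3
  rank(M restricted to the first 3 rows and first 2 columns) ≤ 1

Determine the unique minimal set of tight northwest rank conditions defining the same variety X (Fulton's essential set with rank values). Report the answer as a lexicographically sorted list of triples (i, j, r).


Rank table r_w(4×4) implied by the 9 constraints:

  R[1]: 0 0 0 1
  R[2]: 1 1 1 2
  R[3]: 1 1 2 3
  R[4]: 1 2 3 4

second differences of R give the permutation w = (4, 1, 3, 2).

|D(w)|=4, |Ess(w)|=2:

[(1, 3, 0), (3, 2, 1)]


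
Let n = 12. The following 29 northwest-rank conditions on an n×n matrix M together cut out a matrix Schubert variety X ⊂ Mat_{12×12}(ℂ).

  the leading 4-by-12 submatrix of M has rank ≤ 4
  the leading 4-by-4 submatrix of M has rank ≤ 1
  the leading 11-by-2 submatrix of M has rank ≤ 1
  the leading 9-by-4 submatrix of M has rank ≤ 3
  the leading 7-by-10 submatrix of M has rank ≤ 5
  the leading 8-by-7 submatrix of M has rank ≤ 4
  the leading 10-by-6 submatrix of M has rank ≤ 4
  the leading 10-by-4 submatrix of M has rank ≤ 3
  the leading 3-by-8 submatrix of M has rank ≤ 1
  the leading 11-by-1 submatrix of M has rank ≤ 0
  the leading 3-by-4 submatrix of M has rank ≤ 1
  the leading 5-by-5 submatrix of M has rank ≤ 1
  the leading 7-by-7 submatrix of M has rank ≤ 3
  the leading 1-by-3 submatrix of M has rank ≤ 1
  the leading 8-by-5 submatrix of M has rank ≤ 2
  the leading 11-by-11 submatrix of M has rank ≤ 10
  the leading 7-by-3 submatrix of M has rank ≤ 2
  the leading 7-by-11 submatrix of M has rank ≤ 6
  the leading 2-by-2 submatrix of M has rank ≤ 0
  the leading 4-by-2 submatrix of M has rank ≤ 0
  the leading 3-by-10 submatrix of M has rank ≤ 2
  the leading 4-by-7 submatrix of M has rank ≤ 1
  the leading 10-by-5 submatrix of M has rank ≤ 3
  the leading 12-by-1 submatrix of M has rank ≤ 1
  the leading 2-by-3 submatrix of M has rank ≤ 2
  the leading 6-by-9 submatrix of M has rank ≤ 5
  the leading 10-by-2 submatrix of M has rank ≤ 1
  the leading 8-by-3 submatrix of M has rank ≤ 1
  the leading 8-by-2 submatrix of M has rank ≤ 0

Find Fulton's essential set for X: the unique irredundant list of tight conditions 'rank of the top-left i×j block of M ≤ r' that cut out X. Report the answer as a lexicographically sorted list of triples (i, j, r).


Computing R[i][j] = min implied NW-rank bound (n=12, 29 conditions):

  row 1: 0  0  1  1  1  1  1  1  1  1  1  1
  row 2: 0  0  1  1  1  1  1  1  2  2  2  2
  row 3: 0  0  1  1  1  1  1  1  2  2  3  3
  row 4: 0  0  1  1  1  1  1  2  3  3  4  4
  row 5: 0  0  1  1  1  2  2  3  4  4  5  5
  row 6: 0  0  1  2  2  3  3  4  5  5  6  6
  row 7: 0  0  1  2  2  3  3  4  5  5  6  7
  row 8: 0  0  1  2  2  3  4  5  6  6  7  8
  row 9: 0  1  2  3  3  4  5  6  7  7  8  9
  row 10: 0  1  2  3  3  4  5  6  7  8  9  10
  row 11: 0  1  2  3  4  5  6  7  8  9  10  11
  row 12: 1  2  3  4  5  6  7  8  9  10  11  12

so w = (3, 9, 11, 8, 6, 4, 12, 7, 2, 10, 5, 1).

10 SE-corners of the 41-cell Rothe diagram give Ess(w):

[(3, 8, 1), (3, 10, 2), (4, 7, 1), (5, 5, 1), (7, 7, 3), (7, 10, 5), (8, 2, 0), (8, 5, 2), (10, 5, 3), (11, 1, 0)]


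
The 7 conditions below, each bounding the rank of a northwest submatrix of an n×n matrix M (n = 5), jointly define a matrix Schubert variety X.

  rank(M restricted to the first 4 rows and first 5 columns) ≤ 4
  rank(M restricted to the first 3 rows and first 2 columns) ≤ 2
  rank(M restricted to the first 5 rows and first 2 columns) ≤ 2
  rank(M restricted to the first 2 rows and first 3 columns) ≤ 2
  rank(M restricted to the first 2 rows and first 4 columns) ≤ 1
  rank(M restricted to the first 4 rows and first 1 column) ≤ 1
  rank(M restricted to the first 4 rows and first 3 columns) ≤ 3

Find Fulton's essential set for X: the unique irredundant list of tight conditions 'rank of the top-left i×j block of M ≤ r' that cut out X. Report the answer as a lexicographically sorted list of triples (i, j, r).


The tightest implied rank at each (i,j), from the 7 conditions:

  1 | 1 | 1 | 1 | 1
  1 | 1 | 1 | 1 | 2
  1 | 2 | 2 | 2 | 3
  1 | 2 | 3 | 3 | 4
  1 | 2 | 3 | 4 | 5

so w = (1, 5, 2, 3, 4).

Rothe diagram D(w) (3 cells), 1 SE-corner (essential condition):

[(2, 4, 1)]


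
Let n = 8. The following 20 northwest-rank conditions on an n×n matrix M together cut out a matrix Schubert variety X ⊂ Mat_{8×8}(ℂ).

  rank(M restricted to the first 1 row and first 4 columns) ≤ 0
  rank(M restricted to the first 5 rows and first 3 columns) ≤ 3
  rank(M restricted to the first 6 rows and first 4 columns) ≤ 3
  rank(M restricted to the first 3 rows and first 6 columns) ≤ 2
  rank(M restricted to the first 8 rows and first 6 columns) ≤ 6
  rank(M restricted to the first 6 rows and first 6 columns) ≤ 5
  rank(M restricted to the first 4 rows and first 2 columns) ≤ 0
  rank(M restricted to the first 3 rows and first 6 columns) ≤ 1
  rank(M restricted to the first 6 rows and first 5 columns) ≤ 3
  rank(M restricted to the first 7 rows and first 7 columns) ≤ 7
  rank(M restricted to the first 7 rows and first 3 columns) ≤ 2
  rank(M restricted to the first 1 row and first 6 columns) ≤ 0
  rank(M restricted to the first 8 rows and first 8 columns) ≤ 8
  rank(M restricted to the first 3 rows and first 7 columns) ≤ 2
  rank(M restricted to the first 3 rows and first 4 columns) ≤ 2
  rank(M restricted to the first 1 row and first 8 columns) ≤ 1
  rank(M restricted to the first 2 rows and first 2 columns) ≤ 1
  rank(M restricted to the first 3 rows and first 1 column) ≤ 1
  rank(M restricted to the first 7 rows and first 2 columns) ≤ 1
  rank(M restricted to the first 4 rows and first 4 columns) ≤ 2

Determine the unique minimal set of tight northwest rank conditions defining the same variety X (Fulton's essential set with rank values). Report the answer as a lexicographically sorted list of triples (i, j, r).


Recovering R(i,j) via the rank-extension bound from the 20 conditions:

  row 1: 0, 0, 0, 0, 0, 0, 1, 1
  row 2: 0, 0, 1, 1, 1, 1, 2, 2
  row 3: 0, 0, 1, 1, 1, 1, 2, 3
  row 4: 0, 0, 1, 2, 2, 2, 3, 4
  row 5: 1, 1, 2, 3, 3, 3, 4, 5
  row 6: 1, 1, 2, 3, 3, 4, 5, 6
  row 7: 1, 1, 2, 3, 4, 5, 6, 7
  row 8: 1, 2, 3, 4, 5, 6, 7, 8

reading off 1-entries of Δ²R: w = (7, 3, 8, 4, 1, 6, 5, 2).

|D(w)|=18, |Ess(w)|=5:

[(1, 6, 0), (3, 6, 1), (4, 2, 0), (6, 5, 3), (7, 2, 1)]
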